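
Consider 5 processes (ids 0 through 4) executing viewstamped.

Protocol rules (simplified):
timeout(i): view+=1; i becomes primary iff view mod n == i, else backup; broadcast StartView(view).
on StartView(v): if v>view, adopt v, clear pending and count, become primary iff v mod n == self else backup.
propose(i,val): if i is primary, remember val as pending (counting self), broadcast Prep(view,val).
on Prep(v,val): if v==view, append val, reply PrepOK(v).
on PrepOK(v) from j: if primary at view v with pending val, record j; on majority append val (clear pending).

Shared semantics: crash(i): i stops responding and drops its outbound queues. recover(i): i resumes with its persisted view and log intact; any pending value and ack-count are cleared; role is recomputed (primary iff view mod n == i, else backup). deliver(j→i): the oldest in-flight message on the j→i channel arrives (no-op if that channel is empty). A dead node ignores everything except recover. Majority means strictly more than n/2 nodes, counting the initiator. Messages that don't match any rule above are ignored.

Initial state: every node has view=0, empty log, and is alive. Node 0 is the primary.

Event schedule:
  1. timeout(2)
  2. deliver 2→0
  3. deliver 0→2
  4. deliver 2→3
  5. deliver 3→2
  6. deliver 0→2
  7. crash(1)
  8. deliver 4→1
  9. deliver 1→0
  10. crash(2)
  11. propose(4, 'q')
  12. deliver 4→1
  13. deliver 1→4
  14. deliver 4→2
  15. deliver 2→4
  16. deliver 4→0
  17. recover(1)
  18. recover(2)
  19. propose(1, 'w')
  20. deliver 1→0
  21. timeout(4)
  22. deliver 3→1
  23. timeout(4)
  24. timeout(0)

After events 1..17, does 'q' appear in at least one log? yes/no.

no

e1 timeout(2): 2[back,v=1,-]
e2 deliver 2→0: 0[back,v=1,-]
e3 deliver 0→2: ·
e4 deliver 2→3: 3[back,v=1,-]
e5 deliver 3→2: ·
e6 deliver 0→2: ·
e7 crash(1): 1[✗back,v=0,-]
e8 deliver 4→1: ·
e9 deliver 1→0: ·
e10 crash(2): 2[✗back,v=1,-]
e11 propose(4,'q'): ·
e12 deliver 4→1: ·
e13 deliver 1→4: ·
e14 deliver 4→2: ·
e15 deliver 2→4: ·
e16 deliver 4→0: ·
e17 recover(1): 1[back,v=0,-]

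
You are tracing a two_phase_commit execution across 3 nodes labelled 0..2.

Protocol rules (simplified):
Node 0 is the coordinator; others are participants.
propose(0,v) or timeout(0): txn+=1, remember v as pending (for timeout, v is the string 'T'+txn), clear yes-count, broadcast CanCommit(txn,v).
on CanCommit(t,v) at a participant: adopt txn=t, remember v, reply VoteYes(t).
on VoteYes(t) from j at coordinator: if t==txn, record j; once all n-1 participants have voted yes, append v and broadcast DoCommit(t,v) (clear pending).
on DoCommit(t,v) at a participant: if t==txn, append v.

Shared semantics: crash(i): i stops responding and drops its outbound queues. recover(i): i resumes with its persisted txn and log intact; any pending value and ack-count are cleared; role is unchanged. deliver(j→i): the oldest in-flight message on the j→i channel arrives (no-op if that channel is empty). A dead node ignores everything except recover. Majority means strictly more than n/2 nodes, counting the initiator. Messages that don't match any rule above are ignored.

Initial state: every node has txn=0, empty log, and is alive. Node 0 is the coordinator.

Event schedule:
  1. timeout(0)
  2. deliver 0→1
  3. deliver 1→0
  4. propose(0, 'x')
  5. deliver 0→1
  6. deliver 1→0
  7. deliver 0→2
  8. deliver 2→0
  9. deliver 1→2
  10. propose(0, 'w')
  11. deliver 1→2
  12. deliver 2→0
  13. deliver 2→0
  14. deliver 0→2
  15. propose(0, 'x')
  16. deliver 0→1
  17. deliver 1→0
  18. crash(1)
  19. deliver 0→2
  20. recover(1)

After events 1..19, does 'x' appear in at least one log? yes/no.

no

[1] timeout(0) → N0(coor t1 [-])
[2] deliver 0→1 → N1(part t1 [-])
[3] deliver 1→0 → ∅
[4] propose(0,'x') → N0(coor t2 [-])
[5] deliver 0→1 → N1(part t2 [-])
[6] deliver 1→0 → ∅
[7] deliver 0→2 → N2(part t1 [-])
[8] deliver 2→0 → ∅
[9] deliver 1→2 → ∅
[10] propose(0,'w') → N0(coor t3 [-])
[11] deliver 1→2 → ∅
[12] deliver 2→0 → ∅
[13] deliver 2→0 → ∅
[14] deliver 0→2 → N2(part t2 [-])
[15] propose(0,'x') → N0(coor t4 [-])
[16] deliver 0→1 → N1(part t3 [-])
[17] deliver 1→0 → ∅
[18] crash(1) → N1(✗part t3 [-])
[19] deliver 0→2 → N2(part t3 [-])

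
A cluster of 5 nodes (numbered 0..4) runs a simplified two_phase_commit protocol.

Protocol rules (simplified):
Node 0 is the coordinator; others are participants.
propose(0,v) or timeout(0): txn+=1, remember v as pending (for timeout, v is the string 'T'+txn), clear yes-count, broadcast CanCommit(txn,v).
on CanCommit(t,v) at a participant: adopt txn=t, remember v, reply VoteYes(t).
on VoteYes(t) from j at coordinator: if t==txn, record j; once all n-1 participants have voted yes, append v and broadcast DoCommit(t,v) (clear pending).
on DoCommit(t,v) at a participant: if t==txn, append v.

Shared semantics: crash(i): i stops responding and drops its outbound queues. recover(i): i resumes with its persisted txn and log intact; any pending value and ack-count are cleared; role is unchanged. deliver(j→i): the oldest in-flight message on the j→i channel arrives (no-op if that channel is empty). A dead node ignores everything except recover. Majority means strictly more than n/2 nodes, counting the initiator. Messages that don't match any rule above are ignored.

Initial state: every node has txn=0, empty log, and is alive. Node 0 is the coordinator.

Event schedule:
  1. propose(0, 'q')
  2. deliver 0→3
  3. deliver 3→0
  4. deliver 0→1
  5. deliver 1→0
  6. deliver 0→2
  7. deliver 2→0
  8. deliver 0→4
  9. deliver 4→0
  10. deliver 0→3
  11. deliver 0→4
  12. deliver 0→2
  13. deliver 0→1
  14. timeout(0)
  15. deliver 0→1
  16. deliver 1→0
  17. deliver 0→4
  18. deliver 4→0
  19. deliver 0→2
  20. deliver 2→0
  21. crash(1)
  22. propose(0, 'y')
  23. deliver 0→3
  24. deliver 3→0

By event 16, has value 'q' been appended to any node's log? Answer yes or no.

yes

after 1 — propose(0,'q'): n0:coor/t1/[-]
after 2 — deliver 0→3: n3:part/t1/[-]
after 3 — deliver 3→0: ·
after 4 — deliver 0→1: n1:part/t1/[-]
after 5 — deliver 1→0: ·
after 6 — deliver 0→2: n2:part/t1/[-]
after 7 — deliver 2→0: ·
after 8 — deliver 0→4: n4:part/t1/[-]
after 9 — deliver 4→0: n0:coor/t1/[q]
after 10 — deliver 0→3: n3:part/t1/[q]
after 11 — deliver 0→4: n4:part/t1/[q]
after 12 — deliver 0→2: n2:part/t1/[q]
after 13 — deliver 0→1: n1:part/t1/[q]
after 14 — timeout(0): n0:coor/t2/[q]
after 15 — deliver 0→1: n1:part/t2/[q]
after 16 — deliver 1→0: ·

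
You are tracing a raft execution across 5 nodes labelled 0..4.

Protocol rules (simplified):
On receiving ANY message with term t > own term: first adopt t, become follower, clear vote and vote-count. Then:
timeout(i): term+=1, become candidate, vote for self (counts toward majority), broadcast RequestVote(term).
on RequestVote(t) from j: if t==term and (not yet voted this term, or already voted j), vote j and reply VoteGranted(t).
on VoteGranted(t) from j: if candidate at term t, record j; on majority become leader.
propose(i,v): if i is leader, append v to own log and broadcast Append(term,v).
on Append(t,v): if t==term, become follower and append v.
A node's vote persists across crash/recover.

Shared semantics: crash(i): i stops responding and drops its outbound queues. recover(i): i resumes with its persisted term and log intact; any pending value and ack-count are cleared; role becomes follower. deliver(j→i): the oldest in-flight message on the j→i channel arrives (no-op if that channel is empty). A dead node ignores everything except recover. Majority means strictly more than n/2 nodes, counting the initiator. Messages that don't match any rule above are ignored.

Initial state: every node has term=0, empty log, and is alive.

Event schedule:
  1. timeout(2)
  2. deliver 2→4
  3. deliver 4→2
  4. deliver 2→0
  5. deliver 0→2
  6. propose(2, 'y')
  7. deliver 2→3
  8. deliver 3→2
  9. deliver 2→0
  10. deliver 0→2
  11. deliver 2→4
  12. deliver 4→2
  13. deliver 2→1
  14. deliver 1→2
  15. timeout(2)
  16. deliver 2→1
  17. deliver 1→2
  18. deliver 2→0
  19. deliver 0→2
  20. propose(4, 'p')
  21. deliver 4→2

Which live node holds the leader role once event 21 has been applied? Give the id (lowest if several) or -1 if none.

step 1 timeout(2): 2={cand,t=1,log=-}
step 2 deliver 2→4: 4={foll,t=1,log=-}
step 3 deliver 4→2: —
step 4 deliver 2→0: 0={foll,t=1,log=-}
step 5 deliver 0→2: 2={lead,t=1,log=-}
step 6 propose(2,'y'): 2={lead,t=1,log=y}
step 7 deliver 2→3: 3={foll,t=1,log=-}
step 8 deliver 3→2: —
step 9 deliver 2→0: 0={foll,t=1,log=y}
step 10 deliver 0→2: —
step 11 deliver 2→4: 4={foll,t=1,log=y}
step 12 deliver 4→2: —
step 13 deliver 2→1: 1={foll,t=1,log=-}
step 14 deliver 1→2: —
step 15 timeout(2): 2={cand,t=2,log=y}
step 16 deliver 2→1: 1={foll,t=1,log=y}
step 17 deliver 1→2: —
step 18 deliver 2→0: 0={foll,t=2,log=y}
step 19 deliver 0→2: —
step 20 propose(4,'p'): —
step 21 deliver 4→2: —

-1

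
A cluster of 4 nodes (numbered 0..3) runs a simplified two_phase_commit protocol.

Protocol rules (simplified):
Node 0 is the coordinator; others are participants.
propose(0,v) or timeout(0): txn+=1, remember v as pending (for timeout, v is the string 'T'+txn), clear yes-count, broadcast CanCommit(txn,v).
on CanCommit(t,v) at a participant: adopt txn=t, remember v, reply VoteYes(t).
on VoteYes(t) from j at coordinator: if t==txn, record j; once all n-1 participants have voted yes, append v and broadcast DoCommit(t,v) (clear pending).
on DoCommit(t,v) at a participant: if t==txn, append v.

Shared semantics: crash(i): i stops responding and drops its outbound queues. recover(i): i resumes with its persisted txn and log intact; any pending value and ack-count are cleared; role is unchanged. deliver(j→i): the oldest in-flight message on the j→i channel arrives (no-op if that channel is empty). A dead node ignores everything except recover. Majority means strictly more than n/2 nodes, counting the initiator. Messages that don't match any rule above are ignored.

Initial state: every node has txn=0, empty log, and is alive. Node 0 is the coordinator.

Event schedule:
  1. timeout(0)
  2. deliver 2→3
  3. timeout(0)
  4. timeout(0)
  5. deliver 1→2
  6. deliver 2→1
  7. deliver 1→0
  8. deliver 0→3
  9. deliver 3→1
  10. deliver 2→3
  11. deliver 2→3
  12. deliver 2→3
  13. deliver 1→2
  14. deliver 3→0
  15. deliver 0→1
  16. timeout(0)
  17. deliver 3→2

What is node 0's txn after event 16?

after 1 — timeout(0): n0:coor/t1/[-]
after 2 — deliver 2→3: ·
after 3 — timeout(0): n0:coor/t2/[-]
after 4 — timeout(0): n0:coor/t3/[-]
after 5 — deliver 1→2: ·
after 6 — deliver 2→1: ·
after 7 — deliver 1→0: ·
after 8 — deliver 0→3: n3:part/t1/[-]
after 9 — deliver 3→1: ·
after 10 — deliver 2→3: ·
after 11 — deliver 2→3: ·
after 12 — deliver 2→3: ·
after 13 — deliver 1→2: ·
after 14 — deliver 3→0: ·
after 15 — deliver 0→1: n1:part/t1/[-]
after 16 — timeout(0): n0:coor/t4/[-]

4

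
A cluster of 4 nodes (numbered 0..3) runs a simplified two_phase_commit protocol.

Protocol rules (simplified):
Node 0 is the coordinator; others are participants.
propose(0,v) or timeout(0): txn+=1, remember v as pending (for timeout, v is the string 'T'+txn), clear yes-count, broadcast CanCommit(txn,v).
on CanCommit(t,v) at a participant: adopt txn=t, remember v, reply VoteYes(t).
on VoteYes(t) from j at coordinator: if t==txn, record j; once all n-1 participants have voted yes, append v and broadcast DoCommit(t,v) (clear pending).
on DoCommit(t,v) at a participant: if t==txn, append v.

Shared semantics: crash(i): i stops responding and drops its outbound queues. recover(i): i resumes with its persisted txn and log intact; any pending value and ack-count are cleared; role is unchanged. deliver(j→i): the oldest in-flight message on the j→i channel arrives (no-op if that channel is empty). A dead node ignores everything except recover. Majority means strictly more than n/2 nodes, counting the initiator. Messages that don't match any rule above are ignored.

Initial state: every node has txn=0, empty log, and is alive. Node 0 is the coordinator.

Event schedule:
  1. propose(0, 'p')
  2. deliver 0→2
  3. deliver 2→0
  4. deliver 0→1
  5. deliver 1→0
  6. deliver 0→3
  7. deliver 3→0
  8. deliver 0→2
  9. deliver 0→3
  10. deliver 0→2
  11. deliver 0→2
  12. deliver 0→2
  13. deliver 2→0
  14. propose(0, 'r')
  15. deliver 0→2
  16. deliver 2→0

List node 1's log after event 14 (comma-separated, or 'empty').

1. propose(0,'p'):  <0:coor t1 ->
2. deliver 0→2:  <2:part t1 ->
3. deliver 2→0:  nop
4. deliver 0→1:  <1:part t1 ->
5. deliver 1→0:  nop
6. deliver 0→3:  <3:part t1 ->
7. deliver 3→0:  <0:coor t1 p>
8. deliver 0→2:  <2:part t1 p>
9. deliver 0→3:  <3:part t1 p>
10. deliver 0→2:  nop
11. deliver 0→2:  nop
12. deliver 0→2:  nop
13. deliver 2→0:  nop
14. propose(0,'r'):  <0:coor t2 p>

empty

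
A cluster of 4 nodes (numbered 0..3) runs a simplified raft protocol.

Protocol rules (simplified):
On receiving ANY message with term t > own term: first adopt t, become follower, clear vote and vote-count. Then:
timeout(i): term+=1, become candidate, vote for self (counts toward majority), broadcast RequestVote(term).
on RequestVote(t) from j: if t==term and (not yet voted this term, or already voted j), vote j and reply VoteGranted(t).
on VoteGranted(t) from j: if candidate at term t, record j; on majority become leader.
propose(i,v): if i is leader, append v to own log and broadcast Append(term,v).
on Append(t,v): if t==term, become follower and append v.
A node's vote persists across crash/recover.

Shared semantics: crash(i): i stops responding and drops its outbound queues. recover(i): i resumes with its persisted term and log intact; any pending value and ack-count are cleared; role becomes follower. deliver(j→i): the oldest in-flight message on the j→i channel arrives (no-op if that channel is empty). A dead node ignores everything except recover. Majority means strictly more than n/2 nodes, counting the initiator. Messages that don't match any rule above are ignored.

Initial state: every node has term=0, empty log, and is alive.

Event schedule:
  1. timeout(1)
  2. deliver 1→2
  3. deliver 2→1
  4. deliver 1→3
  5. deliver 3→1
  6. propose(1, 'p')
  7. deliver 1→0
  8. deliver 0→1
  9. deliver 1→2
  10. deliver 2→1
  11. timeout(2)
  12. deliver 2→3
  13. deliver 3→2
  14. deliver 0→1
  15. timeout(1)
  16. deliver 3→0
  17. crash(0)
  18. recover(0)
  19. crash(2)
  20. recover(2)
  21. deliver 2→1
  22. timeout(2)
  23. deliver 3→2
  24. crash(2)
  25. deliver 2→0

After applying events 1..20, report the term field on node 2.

1. timeout(1):  <1:cand t1 ->
2. deliver 1→2:  <2:foll t1 ->
3. deliver 2→1:  nop
4. deliver 1→3:  <3:foll t1 ->
5. deliver 3→1:  <1:lead t1 ->
6. propose(1,'p'):  <1:lead t1 p>
7. deliver 1→0:  <0:foll t1 ->
8. deliver 0→1:  nop
9. deliver 1→2:  <2:foll t1 p>
10. deliver 2→1:  nop
11. timeout(2):  <2:cand t2 p>
12. deliver 2→3:  <3:foll t2 ->
13. deliver 3→2:  nop
14. deliver 0→1:  nop
15. timeout(1):  <1:cand t2 p>
16. deliver 3→0:  nop
17. crash(0):  <0:✗foll t1 ->
18. recover(0):  <0:foll t1 ->
19. crash(2):  <2:✗cand t2 p>
20. recover(2):  <2:foll t2 p>

2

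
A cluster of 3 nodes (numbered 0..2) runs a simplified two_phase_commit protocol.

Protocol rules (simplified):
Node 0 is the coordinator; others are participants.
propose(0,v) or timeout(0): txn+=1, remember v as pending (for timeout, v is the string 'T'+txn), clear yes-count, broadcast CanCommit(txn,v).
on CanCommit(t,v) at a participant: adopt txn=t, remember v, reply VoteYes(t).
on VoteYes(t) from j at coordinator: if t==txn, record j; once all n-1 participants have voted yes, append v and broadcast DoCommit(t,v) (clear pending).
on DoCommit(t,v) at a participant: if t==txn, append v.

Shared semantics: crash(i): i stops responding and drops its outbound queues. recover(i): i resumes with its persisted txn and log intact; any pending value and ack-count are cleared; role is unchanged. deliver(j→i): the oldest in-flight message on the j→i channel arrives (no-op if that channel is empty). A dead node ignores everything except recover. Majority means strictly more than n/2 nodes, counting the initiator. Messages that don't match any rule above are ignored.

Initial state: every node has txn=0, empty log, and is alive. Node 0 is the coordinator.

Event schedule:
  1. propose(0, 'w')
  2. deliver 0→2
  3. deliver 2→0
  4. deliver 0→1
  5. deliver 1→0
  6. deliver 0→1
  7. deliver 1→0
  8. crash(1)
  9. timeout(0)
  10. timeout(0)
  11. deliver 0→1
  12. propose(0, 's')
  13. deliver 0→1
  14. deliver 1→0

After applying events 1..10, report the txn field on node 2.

1. propose(0,'w'):  <0:coor t1 ->
2. deliver 0→2:  <2:part t1 ->
3. deliver 2→0:  nop
4. deliver 0→1:  <1:part t1 ->
5. deliver 1→0:  <0:coor t1 w>
6. deliver 0→1:  <1:part t1 w>
7. deliver 1→0:  nop
8. crash(1):  <1:✗part t1 w>
9. timeout(0):  <0:coor t2 w>
10. timeout(0):  <0:coor t3 w>

1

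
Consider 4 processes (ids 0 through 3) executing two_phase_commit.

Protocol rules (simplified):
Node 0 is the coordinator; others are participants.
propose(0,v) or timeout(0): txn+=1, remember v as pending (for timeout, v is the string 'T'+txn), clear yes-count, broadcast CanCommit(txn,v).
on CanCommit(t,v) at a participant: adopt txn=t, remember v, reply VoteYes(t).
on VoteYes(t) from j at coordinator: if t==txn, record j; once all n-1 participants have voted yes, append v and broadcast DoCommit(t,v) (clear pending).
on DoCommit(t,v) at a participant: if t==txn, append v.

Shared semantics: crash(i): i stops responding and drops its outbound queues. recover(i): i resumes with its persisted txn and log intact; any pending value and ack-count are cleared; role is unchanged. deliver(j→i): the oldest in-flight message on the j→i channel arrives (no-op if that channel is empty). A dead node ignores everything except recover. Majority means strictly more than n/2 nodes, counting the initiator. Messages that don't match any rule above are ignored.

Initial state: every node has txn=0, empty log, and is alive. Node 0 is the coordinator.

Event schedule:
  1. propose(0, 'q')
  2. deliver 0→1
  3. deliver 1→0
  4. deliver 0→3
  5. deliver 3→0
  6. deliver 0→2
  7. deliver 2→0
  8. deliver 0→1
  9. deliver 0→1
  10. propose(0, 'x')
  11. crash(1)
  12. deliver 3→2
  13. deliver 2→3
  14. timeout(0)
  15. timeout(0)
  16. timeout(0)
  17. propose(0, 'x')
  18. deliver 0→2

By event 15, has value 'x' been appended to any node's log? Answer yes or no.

no

step 1 propose(0,'q'): 0={coor,t=1,log=-}
step 2 deliver 0→1: 1={part,t=1,log=-}
step 3 deliver 1→0: —
step 4 deliver 0→3: 3={part,t=1,log=-}
step 5 deliver 3→0: —
step 6 deliver 0→2: 2={part,t=1,log=-}
step 7 deliver 2→0: 0={coor,t=1,log=q}
step 8 deliver 0→1: 1={part,t=1,log=q}
step 9 deliver 0→1: —
step 10 propose(0,'x'): 0={coor,t=2,log=q}
step 11 crash(1): 1={✗part,t=1,log=q}
step 12 deliver 3→2: —
step 13 deliver 2→3: —
step 14 timeout(0): 0={coor,t=3,log=q}
step 15 timeout(0): 0={coor,t=4,log=q}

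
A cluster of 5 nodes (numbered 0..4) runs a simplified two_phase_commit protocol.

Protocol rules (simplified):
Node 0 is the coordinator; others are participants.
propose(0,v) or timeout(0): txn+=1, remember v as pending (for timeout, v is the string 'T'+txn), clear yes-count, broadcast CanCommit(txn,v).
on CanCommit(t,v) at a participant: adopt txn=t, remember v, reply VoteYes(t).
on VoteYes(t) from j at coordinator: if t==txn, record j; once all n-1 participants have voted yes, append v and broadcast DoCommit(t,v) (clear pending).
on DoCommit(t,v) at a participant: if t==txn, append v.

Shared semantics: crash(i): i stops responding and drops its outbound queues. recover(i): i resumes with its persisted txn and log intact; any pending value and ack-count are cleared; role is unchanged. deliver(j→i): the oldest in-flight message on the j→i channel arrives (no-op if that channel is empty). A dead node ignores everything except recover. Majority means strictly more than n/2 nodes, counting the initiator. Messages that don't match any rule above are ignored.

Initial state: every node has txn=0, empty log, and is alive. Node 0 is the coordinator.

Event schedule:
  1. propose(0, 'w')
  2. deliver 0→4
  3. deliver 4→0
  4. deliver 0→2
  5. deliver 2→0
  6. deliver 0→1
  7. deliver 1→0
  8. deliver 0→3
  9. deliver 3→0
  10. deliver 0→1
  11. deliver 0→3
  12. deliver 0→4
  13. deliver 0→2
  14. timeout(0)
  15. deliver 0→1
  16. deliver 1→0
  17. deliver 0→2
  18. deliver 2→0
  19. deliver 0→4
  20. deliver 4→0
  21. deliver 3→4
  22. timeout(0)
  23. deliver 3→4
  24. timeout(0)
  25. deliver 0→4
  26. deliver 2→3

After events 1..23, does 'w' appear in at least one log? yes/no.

after 1 — propose(0,'w'): n0:coor/t1/[-]
after 2 — deliver 0→4: n4:part/t1/[-]
after 3 — deliver 4→0: ·
after 4 — deliver 0→2: n2:part/t1/[-]
after 5 — deliver 2→0: ·
after 6 — deliver 0→1: n1:part/t1/[-]
after 7 — deliver 1→0: ·
after 8 — deliver 0→3: n3:part/t1/[-]
after 9 — deliver 3→0: n0:coor/t1/[w]
after 10 — deliver 0→1: n1:part/t1/[w]
after 11 — deliver 0→3: n3:part/t1/[w]
after 12 — deliver 0→4: n4:part/t1/[w]
after 13 — deliver 0→2: n2:part/t1/[w]
after 14 — timeout(0): n0:coor/t2/[w]
after 15 — deliver 0→1: n1:part/t2/[w]
after 16 — deliver 1→0: ·
after 17 — deliver 0→2: n2:part/t2/[w]
after 18 — deliver 2→0: ·
after 19 — deliver 0→4: n4:part/t2/[w]
after 20 — deliver 4→0: ·
after 21 — deliver 3→4: ·
after 22 — timeout(0): n0:coor/t3/[w]
after 23 — deliver 3→4: ·

yes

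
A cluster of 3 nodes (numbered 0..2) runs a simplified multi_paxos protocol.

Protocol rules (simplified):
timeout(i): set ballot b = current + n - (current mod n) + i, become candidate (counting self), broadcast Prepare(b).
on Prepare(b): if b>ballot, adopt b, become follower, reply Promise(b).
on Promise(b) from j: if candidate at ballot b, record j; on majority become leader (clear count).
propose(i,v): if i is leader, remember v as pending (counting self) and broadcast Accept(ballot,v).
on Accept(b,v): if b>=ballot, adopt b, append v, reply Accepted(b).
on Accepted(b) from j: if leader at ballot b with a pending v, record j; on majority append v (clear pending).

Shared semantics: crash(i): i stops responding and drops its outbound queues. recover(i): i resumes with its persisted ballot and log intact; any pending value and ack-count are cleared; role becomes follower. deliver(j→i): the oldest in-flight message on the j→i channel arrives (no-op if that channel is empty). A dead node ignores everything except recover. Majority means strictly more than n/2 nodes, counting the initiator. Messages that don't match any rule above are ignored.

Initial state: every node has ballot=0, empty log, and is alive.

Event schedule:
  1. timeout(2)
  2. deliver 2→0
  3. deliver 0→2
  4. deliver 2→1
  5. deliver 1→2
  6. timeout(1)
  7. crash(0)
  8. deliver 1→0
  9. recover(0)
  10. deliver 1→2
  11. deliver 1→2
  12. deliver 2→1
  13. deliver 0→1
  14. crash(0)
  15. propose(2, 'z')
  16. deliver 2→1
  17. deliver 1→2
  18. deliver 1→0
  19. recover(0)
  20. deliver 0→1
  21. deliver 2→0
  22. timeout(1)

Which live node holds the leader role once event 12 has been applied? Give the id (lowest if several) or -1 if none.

1

step 1 timeout(2): 2={cand,b=5,log=-}
step 2 deliver 2→0: 0={foll,b=5,log=-}
step 3 deliver 0→2: 2={lead,b=5,log=-}
step 4 deliver 2→1: 1={foll,b=5,log=-}
step 5 deliver 1→2: —
step 6 timeout(1): 1={cand,b=7,log=-}
step 7 crash(0): 0={✗foll,b=5,log=-}
step 8 deliver 1→0: —
step 9 recover(0): 0={foll,b=5,log=-}
step 10 deliver 1→2: 2={foll,b=7,log=-}
step 11 deliver 1→2: —
step 12 deliver 2→1: 1={lead,b=7,log=-}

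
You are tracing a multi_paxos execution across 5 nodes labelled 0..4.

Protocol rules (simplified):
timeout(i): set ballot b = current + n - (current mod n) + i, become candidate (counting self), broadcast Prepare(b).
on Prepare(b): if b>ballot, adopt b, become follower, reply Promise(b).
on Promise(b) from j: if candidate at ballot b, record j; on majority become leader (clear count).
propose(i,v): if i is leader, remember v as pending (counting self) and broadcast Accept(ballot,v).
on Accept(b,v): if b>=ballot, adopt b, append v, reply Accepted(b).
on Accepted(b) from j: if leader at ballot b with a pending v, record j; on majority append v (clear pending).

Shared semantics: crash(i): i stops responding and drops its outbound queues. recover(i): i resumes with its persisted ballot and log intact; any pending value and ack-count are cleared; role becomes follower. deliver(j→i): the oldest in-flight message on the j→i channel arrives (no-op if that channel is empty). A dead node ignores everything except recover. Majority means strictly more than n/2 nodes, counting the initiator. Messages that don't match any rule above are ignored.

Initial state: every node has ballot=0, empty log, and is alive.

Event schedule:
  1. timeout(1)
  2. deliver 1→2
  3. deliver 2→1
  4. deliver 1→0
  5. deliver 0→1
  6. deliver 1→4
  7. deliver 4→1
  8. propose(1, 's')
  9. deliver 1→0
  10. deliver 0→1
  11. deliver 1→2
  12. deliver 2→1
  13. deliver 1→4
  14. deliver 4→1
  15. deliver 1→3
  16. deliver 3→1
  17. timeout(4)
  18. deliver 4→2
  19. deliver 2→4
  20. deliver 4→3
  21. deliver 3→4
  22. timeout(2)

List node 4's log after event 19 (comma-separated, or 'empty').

s

after 1 — timeout(1): n1:cand/b6/[-]
after 2 — deliver 1→2: n2:foll/b6/[-]
after 3 — deliver 2→1: ·
after 4 — deliver 1→0: n0:foll/b6/[-]
after 5 — deliver 0→1: n1:lead/b6/[-]
after 6 — deliver 1→4: n4:foll/b6/[-]
after 7 — deliver 4→1: ·
after 8 — propose(1,'s'): ·
after 9 — deliver 1→0: n0:foll/b6/[s]
after 10 — deliver 0→1: ·
after 11 — deliver 1→2: n2:foll/b6/[s]
after 12 — deliver 2→1: n1:lead/b6/[s]
after 13 — deliver 1→4: n4:foll/b6/[s]
after 14 — deliver 4→1: ·
after 15 — deliver 1→3: n3:foll/b6/[-]
after 16 — deliver 3→1: ·
after 17 — timeout(4): n4:cand/b14/[s]
after 18 — deliver 4→2: n2:foll/b14/[s]
after 19 — deliver 2→4: ·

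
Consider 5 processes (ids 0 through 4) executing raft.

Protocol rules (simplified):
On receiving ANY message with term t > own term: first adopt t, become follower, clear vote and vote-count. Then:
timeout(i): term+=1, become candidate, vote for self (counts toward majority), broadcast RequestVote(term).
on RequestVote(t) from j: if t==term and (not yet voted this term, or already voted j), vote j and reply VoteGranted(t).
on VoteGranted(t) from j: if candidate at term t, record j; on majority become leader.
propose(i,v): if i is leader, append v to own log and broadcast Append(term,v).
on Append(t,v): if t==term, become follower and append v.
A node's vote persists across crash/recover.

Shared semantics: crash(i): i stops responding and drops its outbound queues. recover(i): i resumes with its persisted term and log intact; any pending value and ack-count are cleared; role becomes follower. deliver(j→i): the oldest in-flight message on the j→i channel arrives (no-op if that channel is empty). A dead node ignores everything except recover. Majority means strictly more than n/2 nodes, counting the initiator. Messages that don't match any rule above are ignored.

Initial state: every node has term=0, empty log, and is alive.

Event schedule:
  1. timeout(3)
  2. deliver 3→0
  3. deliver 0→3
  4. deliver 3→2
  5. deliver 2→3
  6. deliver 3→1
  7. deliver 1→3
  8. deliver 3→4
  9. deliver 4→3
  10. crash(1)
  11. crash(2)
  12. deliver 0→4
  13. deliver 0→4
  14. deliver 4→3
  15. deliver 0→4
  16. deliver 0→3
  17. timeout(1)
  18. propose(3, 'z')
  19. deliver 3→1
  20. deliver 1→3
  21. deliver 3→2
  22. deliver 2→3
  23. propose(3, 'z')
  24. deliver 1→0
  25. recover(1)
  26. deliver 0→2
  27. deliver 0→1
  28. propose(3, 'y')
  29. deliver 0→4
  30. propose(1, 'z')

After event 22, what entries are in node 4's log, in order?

empty

e1 timeout(3): 3[cand,t=1,-]
e2 deliver 3→0: 0[foll,t=1,-]
e3 deliver 0→3: ·
e4 deliver 3→2: 2[foll,t=1,-]
e5 deliver 2→3: 3[lead,t=1,-]
e6 deliver 3→1: 1[foll,t=1,-]
e7 deliver 1→3: ·
e8 deliver 3→4: 4[foll,t=1,-]
e9 deliver 4→3: ·
e10 crash(1): 1[✗foll,t=1,-]
e11 crash(2): 2[✗foll,t=1,-]
e12 deliver 0→4: ·
e13 deliver 0→4: ·
e14 deliver 4→3: ·
e15 deliver 0→4: ·
e16 deliver 0→3: ·
e17 timeout(1): ·
e18 propose(3,'z'): 3[lead,t=1,z]
e19 deliver 3→1: ·
e20 deliver 1→3: ·
e21 deliver 3→2: ·
e22 deliver 2→3: ·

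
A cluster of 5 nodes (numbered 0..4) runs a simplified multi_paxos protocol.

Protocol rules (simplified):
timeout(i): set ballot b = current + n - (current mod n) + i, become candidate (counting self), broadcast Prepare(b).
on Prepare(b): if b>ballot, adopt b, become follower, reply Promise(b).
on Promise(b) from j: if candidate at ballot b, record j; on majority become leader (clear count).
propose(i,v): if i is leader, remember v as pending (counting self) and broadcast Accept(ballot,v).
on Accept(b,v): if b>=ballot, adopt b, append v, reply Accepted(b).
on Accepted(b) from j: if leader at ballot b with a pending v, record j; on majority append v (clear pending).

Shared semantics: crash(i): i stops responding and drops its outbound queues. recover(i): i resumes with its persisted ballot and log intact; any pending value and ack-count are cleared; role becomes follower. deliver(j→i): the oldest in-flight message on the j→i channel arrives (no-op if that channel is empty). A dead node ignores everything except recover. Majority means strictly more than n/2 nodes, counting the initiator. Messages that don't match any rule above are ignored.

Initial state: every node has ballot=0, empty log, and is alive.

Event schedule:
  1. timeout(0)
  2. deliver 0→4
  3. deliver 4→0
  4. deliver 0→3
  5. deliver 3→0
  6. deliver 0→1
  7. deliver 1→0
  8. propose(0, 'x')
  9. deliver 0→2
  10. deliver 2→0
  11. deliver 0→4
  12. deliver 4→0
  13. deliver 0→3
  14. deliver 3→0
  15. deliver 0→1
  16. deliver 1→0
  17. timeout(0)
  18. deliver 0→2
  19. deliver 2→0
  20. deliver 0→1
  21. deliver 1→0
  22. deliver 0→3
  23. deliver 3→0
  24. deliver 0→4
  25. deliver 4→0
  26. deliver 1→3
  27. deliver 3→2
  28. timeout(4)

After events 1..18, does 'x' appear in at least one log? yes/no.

yes

1. timeout(0):  <0:cand b5 ->
2. deliver 0→4:  <4:foll b5 ->
3. deliver 4→0:  nop
4. deliver 0→3:  <3:foll b5 ->
5. deliver 3→0:  <0:lead b5 ->
6. deliver 0→1:  <1:foll b5 ->
7. deliver 1→0:  nop
8. propose(0,'x'):  nop
9. deliver 0→2:  <2:foll b5 ->
10. deliver 2→0:  nop
11. deliver 0→4:  <4:foll b5 x>
12. deliver 4→0:  nop
13. deliver 0→3:  <3:foll b5 x>
14. deliver 3→0:  <0:lead b5 x>
15. deliver 0→1:  <1:foll b5 x>
16. deliver 1→0:  nop
17. timeout(0):  <0:cand b10 x>
18. deliver 0→2:  <2:foll b5 x>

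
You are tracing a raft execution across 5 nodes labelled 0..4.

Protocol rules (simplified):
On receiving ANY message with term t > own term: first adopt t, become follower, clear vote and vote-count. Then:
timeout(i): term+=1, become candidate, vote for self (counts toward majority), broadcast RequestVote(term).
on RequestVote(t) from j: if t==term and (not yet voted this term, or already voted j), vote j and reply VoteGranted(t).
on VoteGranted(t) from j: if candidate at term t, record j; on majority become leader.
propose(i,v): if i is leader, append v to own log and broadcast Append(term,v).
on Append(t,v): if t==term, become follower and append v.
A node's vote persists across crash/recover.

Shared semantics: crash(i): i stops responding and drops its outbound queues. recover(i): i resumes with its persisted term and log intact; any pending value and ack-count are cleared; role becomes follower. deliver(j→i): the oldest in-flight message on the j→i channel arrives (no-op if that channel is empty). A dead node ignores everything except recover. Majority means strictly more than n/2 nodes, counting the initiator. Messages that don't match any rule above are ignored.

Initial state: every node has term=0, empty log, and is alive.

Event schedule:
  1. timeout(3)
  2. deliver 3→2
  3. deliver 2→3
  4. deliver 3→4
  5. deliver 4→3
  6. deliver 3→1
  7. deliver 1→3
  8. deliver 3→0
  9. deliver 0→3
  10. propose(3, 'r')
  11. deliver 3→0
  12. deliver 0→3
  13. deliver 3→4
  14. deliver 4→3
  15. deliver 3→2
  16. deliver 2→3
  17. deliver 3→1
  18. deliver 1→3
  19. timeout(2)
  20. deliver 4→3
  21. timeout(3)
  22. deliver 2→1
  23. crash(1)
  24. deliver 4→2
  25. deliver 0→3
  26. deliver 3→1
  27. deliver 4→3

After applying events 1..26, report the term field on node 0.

1

e1 timeout(3): 3[cand,t=1,-]
e2 deliver 3→2: 2[foll,t=1,-]
e3 deliver 2→3: ·
e4 deliver 3→4: 4[foll,t=1,-]
e5 deliver 4→3: 3[lead,t=1,-]
e6 deliver 3→1: 1[foll,t=1,-]
e7 deliver 1→3: ·
e8 deliver 3→0: 0[foll,t=1,-]
e9 deliver 0→3: ·
e10 propose(3,'r'): 3[lead,t=1,r]
e11 deliver 3→0: 0[foll,t=1,r]
e12 deliver 0→3: ·
e13 deliver 3→4: 4[foll,t=1,r]
e14 deliver 4→3: ·
e15 deliver 3→2: 2[foll,t=1,r]
e16 deliver 2→3: ·
e17 deliver 3→1: 1[foll,t=1,r]
e18 deliver 1→3: ·
e19 timeout(2): 2[cand,t=2,r]
e20 deliver 4→3: ·
e21 timeout(3): 3[cand,t=2,r]
e22 deliver 2→1: 1[foll,t=2,r]
e23 crash(1): 1[✗foll,t=2,r]
e24 deliver 4→2: ·
e25 deliver 0→3: ·
e26 deliver 3→1: ·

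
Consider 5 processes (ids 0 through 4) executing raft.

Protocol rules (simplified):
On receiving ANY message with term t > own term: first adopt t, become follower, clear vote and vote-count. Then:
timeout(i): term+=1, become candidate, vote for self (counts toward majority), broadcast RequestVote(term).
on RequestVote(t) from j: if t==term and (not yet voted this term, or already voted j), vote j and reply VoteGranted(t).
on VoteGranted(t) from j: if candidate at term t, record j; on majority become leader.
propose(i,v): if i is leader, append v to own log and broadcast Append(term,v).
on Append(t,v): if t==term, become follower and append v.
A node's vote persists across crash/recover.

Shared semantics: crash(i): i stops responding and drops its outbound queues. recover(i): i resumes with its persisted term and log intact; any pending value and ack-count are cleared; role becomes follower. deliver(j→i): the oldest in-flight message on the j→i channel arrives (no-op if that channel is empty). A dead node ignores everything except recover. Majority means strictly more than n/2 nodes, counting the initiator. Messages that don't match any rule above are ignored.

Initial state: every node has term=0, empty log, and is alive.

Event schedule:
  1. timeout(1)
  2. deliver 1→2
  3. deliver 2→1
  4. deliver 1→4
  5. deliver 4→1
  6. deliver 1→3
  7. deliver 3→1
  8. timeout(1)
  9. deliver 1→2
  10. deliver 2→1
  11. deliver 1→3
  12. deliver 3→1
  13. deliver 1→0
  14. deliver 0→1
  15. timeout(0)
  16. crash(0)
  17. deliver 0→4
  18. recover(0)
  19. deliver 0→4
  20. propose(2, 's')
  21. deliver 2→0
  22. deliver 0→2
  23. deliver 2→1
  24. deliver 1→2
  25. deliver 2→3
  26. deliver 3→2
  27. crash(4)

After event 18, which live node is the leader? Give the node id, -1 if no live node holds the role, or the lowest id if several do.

[1] timeout(1) → N1(cand t1 [-])
[2] deliver 1→2 → N2(foll t1 [-])
[3] deliver 2→1 → ∅
[4] deliver 1→4 → N4(foll t1 [-])
[5] deliver 4→1 → N1(lead t1 [-])
[6] deliver 1→3 → N3(foll t1 [-])
[7] deliver 3→1 → ∅
[8] timeout(1) → N1(cand t2 [-])
[9] deliver 1→2 → N2(foll t2 [-])
[10] deliver 2→1 → ∅
[11] deliver 1→3 → N3(foll t2 [-])
[12] deliver 3→1 → N1(lead t2 [-])
[13] deliver 1→0 → N0(foll t1 [-])
[14] deliver 0→1 → ∅
[15] timeout(0) → N0(cand t2 [-])
[16] crash(0) → N0(✗cand t2 [-])
[17] deliver 0→4 → ∅
[18] recover(0) → N0(foll t2 [-])

1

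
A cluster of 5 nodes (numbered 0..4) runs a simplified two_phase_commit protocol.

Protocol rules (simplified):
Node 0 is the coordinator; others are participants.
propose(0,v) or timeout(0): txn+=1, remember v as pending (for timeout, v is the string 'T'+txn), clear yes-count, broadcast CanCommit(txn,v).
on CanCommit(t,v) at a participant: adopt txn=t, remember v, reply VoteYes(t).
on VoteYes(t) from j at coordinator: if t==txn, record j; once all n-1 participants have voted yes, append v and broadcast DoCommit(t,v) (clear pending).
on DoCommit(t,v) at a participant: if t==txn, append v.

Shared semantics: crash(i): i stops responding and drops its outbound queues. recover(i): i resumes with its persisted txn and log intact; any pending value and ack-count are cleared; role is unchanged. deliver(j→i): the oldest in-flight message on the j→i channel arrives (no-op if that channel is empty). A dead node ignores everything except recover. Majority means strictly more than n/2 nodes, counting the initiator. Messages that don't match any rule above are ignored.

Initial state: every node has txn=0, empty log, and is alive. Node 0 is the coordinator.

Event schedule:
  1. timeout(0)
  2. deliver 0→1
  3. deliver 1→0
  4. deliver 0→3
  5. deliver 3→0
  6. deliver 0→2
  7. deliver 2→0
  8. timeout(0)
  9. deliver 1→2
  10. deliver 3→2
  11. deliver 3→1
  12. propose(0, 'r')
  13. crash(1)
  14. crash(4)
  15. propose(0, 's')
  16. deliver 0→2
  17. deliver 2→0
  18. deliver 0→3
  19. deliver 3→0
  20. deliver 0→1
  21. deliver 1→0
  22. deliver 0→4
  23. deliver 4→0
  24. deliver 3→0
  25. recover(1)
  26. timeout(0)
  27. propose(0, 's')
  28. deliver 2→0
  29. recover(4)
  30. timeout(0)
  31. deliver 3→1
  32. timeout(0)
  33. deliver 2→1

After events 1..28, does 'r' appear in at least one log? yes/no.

no

1. timeout(0):  <0:coor t1 ->
2. deliver 0→1:  <1:part t1 ->
3. deliver 1→0:  nop
4. deliver 0→3:  <3:part t1 ->
5. deliver 3→0:  nop
6. deliver 0→2:  <2:part t1 ->
7. deliver 2→0:  nop
8. timeout(0):  <0:coor t2 ->
9. deliver 1→2:  nop
10. deliver 3→2:  nop
11. deliver 3→1:  nop
12. propose(0,'r'):  <0:coor t3 ->
13. crash(1):  <1:✗part t1 ->
14. crash(4):  <4:✗part t0 ->
15. propose(0,'s'):  <0:coor t4 ->
16. deliver 0→2:  <2:part t2 ->
17. deliver 2→0:  nop
18. deliver 0→3:  <3:part t2 ->
19. deliver 3→0:  nop
20. deliver 0→1:  nop
21. deliver 1→0:  nop
22. deliver 0→4:  nop
23. deliver 4→0:  nop
24. deliver 3→0:  nop
25. recover(1):  <1:part t1 ->
26. timeout(0):  <0:coor t5 ->
27. propose(0,'s'):  <0:coor t6 ->
28. deliver 2→0:  nop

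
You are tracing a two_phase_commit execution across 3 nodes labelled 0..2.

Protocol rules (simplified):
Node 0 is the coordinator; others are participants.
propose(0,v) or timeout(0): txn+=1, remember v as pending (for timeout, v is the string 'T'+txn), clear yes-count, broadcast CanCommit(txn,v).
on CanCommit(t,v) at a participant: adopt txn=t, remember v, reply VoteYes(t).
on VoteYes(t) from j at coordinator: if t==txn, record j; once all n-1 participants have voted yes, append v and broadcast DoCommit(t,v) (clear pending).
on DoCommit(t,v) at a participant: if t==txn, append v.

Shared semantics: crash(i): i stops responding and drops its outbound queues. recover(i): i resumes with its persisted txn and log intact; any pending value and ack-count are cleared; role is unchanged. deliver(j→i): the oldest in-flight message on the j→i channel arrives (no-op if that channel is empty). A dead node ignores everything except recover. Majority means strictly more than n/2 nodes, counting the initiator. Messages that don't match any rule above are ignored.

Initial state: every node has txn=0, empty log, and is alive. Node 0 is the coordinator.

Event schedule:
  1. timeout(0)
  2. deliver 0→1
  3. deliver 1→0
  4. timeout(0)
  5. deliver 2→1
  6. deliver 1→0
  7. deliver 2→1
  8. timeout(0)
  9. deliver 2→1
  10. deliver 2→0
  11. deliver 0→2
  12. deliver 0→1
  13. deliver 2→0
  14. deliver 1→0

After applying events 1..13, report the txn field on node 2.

step 1 timeout(0): 0={coor,t=1,log=-}
step 2 deliver 0→1: 1={part,t=1,log=-}
step 3 deliver 1→0: —
step 4 timeout(0): 0={coor,t=2,log=-}
step 5 deliver 2→1: —
step 6 deliver 1→0: —
step 7 deliver 2→1: —
step 8 timeout(0): 0={coor,t=3,log=-}
step 9 deliver 2→1: —
step 10 deliver 2→0: —
step 11 deliver 0→2: 2={part,t=1,log=-}
step 12 deliver 0→1: 1={part,t=2,log=-}
step 13 deliver 2→0: —

1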